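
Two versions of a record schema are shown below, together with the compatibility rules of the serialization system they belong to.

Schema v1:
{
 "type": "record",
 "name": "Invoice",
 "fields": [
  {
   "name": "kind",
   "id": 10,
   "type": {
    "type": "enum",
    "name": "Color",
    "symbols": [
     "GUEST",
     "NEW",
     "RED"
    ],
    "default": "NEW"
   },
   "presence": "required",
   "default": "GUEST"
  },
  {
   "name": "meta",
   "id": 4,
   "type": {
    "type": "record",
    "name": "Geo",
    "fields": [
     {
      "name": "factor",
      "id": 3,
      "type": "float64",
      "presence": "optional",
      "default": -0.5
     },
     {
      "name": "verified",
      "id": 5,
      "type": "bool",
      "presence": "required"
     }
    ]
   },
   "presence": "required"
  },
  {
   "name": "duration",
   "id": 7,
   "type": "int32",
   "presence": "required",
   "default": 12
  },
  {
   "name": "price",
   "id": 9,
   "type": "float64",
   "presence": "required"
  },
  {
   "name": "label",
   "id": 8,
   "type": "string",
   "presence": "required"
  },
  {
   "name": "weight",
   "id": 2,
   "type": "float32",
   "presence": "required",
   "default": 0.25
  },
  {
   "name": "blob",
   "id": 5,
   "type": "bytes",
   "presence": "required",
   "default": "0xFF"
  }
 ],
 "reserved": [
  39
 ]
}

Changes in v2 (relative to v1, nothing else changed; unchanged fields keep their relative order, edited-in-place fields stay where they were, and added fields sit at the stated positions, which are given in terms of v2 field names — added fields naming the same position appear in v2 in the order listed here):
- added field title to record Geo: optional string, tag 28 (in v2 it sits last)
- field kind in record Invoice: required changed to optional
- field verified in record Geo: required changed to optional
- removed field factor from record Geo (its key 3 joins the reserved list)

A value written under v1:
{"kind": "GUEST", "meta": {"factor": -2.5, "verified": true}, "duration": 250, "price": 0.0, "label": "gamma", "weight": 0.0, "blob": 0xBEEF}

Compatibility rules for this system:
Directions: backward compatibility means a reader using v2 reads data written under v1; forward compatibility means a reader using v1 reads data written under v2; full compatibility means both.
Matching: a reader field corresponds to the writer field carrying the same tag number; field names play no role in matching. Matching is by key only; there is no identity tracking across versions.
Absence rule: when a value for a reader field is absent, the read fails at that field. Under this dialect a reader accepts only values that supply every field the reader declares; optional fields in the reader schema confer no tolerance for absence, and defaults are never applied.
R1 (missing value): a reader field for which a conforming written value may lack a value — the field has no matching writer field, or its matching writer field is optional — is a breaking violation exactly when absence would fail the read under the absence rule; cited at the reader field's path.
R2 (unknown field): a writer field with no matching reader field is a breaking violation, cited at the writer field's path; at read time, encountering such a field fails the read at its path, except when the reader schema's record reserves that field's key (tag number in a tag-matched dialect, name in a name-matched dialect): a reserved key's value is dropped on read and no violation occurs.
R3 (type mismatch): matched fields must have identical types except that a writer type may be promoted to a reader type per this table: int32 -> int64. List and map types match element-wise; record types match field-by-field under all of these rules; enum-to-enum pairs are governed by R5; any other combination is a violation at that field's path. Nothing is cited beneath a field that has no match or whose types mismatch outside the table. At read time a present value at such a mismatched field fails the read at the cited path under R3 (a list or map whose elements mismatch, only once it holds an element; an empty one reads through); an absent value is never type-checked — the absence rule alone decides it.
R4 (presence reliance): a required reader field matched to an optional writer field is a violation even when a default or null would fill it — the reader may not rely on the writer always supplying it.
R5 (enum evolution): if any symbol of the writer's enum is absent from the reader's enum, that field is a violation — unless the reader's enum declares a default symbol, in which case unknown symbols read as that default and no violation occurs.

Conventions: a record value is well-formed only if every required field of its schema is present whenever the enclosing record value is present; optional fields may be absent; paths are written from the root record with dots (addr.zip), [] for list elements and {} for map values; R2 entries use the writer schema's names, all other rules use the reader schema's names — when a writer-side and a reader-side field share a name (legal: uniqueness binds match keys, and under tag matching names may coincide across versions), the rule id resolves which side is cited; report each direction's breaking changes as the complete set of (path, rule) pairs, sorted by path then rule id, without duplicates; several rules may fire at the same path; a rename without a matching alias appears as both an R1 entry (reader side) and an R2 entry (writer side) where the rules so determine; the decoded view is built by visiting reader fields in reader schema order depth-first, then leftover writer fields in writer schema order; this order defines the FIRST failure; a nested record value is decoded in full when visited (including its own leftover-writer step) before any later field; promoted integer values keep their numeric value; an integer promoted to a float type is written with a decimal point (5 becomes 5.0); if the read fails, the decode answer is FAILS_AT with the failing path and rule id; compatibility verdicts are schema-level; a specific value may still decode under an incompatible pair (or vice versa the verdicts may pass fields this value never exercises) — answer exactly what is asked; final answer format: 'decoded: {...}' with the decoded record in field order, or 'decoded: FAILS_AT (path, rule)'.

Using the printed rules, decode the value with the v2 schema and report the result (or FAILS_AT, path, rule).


arrows below run writer -> reader for Invoice
decode walk for Invoice under reader schema v2:
  kind := "GUEST"
  meta.verified := true
  read fails at meta.title under R1 (no fill)
  => FAILS_AT (meta.title, R1)
diffs on Invoice not affecting the asked answer:
  field kind in record Invoice: required changed to optional -> a verdict-level change on Invoice — the shown value reads the same
  field verified in record Geo: required changed to optional -> a verdict-level change on Invoice — the shown value reads the same
  removed field factor from record Geo (its key 3 joins the reserved list) -> a verdict-level change on Invoice — the shown value reads the same

decoded: FAILS_AT (meta.title, R1)


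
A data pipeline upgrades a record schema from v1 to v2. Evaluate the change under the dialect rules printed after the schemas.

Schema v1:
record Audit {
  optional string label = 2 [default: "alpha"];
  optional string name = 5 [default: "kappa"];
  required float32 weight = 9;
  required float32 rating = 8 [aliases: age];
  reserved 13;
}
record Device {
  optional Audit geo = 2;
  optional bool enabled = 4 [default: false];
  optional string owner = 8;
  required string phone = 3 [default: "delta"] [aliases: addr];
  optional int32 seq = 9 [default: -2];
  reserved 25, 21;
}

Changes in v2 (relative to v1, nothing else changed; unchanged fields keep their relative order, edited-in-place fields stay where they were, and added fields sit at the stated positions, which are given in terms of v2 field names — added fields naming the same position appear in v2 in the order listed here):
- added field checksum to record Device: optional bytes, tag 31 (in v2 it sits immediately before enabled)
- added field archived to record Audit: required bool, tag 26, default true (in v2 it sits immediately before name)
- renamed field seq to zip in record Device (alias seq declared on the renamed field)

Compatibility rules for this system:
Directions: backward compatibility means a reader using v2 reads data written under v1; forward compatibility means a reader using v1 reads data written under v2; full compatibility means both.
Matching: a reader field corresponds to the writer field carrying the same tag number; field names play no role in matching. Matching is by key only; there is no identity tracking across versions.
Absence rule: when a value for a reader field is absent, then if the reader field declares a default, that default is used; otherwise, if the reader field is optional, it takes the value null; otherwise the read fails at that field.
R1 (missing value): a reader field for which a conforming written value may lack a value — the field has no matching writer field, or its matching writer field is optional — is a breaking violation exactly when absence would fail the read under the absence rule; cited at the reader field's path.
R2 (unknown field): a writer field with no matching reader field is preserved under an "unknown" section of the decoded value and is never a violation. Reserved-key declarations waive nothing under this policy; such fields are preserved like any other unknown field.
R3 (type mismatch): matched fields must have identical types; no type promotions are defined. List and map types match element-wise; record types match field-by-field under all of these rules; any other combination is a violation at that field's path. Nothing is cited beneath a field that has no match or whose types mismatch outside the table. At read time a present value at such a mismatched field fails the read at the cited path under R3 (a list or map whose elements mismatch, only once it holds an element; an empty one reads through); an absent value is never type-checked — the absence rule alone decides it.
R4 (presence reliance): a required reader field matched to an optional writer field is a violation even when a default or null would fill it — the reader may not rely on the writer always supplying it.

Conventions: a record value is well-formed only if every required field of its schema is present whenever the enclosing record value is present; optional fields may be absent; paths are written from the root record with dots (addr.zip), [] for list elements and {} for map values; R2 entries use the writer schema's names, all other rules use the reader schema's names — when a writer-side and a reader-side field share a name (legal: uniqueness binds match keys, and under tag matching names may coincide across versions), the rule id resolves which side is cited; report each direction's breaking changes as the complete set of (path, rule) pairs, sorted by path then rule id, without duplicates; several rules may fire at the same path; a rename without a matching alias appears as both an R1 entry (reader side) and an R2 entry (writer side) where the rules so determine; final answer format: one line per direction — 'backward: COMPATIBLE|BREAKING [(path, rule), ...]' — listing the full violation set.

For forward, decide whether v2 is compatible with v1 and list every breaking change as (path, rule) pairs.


forward: COMPATIBLE []

each type pair in Device: writer, then reader
forward pass over Device, reader schema v1, writer schema v2:
  writer optional, Audit -> Audit: reader geo maps from writer geo
  writer optional, bool -> bool: reader enabled maps from writer enabled
  writer optional, string -> string: reader owner maps from writer owner
  writer required, string -> string: reader phone maps from writer phone
  writer optional, int32 -> int32: reader seq maps from writer zip
  writer checksum: unknown to reader
  writer optional, string -> string: reader geo.label maps from writer geo.label
  writer optional, string -> string: reader geo.name maps from writer geo.name
  writer required, float32 -> float32: reader geo.weight maps from writer geo.weight
  writer required, float32 -> float32: reader geo.rating maps from writer geo.rating
  writer geo.archived: unknown to reader
  => no violations; forward on Device: COMPATIBLE
the rest of the Device diff is inert for this question:
  added field archived to record Audit: required bool, tag 26, default true (in v2 it sits immediately before name) -> inert for the asked Device verdict: nothing fires
  added field checksum to record Device: optional bytes, tag 31 (in v2 it sits immediately before enabled) -> inert for the asked Device verdict: nothing fires
  renamed field seq to zip in record Device (alias seq declared on the renamed field) -> inert for the asked Device verdict: nothing fires


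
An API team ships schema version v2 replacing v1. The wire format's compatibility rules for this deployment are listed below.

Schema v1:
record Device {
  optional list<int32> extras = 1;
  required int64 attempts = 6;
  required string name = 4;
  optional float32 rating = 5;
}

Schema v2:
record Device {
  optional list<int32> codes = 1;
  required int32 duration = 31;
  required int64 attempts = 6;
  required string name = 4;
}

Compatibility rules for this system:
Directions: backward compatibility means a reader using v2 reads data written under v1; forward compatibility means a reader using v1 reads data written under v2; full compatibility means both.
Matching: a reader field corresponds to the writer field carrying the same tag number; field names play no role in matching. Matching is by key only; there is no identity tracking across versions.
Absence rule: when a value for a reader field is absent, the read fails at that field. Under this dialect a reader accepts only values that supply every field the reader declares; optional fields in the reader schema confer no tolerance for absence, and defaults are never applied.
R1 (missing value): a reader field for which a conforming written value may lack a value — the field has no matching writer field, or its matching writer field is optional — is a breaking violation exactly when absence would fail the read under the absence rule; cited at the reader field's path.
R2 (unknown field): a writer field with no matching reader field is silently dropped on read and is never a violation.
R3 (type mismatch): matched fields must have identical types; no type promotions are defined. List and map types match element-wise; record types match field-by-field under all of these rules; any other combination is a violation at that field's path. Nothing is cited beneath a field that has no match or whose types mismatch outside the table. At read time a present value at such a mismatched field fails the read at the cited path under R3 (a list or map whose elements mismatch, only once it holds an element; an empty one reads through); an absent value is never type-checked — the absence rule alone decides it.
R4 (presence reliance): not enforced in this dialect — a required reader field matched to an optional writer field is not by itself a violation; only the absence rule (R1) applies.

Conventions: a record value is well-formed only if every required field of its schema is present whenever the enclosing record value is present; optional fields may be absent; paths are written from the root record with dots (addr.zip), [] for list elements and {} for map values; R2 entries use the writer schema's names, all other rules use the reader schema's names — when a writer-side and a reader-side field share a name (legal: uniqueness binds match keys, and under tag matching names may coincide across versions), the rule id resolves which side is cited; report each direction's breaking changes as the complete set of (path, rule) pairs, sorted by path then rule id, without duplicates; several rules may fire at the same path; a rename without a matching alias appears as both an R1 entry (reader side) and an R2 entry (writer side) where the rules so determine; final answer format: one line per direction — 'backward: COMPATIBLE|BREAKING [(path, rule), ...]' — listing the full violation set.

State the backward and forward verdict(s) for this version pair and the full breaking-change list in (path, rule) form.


each type pair in Device: writer, then reader
backward analysis of Device with v2 as reader and v1 as writer:
  codes: paired with writer extras (list<int32> -> list<int32>; writer optional)
  no writer field matches reader duration
  attempts: paired with writer attempts (int64 -> int64; writer required)
  name: paired with writer name (string -> string; writer required)
  writer rating: unknown to reader
  rule R1 violated at codes
  rule R1 violated at duration
  => backward verdict for Device: BREAKING, 2 violation(s)
forward analysis of Device with v1 as reader and v2 as writer:
  extras: paired with writer codes (list<int32> -> list<int32>; writer optional)
  attempts: paired with writer attempts (int64 -> int64; writer required)
  name: paired with writer name (string -> string; writer required)
  no writer field matches reader rating
  writer duration: unknown to reader
  rule R1 violated at extras
  rule R1 violated at rating
  => forward verdict for Device: BREAKING, 2 violation(s)

backward: BREAKING [(codes, R1), (duration, R1)]; forward: BREAKING [(extras, R1), (rating, R1)]


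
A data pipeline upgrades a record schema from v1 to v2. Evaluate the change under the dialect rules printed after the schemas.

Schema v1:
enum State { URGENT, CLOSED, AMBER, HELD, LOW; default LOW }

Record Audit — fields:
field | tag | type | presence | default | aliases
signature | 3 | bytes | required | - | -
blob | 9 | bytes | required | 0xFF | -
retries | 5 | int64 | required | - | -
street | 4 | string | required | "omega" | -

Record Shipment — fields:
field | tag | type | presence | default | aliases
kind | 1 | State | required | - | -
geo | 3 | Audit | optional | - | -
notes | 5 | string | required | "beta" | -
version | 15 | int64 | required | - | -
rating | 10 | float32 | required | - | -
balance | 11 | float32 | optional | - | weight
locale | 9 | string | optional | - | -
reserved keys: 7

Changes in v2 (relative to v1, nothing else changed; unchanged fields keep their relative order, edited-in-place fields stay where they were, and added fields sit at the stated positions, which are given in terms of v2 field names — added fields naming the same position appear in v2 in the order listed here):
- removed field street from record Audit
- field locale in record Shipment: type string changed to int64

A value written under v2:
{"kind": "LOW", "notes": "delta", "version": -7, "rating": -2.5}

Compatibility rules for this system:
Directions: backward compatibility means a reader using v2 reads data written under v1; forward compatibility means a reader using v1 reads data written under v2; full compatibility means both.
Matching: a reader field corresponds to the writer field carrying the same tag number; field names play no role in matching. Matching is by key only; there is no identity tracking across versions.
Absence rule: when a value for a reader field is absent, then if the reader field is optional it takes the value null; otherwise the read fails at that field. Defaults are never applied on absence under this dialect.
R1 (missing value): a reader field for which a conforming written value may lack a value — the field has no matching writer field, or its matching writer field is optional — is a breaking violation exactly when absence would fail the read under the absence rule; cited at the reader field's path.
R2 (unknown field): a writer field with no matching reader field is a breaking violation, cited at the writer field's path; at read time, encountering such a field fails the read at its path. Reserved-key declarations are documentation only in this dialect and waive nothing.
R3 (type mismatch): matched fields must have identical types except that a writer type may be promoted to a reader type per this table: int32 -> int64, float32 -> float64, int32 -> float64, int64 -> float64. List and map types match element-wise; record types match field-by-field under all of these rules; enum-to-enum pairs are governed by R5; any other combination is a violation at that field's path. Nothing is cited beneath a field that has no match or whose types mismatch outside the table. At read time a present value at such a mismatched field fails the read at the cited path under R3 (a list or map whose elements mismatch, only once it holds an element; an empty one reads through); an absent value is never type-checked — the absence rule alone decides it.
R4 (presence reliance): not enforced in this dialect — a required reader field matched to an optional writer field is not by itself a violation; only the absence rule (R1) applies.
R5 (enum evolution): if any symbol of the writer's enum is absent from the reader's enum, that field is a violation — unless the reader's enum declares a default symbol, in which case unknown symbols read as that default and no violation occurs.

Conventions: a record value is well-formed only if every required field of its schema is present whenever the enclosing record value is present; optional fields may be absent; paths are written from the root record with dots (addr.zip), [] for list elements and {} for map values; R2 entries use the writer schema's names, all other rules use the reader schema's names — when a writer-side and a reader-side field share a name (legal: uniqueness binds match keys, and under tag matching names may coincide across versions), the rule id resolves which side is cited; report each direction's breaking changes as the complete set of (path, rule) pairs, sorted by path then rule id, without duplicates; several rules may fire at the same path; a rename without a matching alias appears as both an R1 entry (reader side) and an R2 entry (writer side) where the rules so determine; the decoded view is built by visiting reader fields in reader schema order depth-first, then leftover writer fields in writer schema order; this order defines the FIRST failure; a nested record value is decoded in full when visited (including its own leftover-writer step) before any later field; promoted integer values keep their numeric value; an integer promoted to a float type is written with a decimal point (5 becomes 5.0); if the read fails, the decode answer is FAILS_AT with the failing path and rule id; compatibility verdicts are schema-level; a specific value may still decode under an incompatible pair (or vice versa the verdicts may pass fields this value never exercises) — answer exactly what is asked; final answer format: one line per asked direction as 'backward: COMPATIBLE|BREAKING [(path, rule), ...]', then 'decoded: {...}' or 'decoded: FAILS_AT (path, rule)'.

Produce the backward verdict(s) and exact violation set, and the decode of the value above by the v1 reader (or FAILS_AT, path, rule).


the writer's type comes first in each Shipment pair
backward analysis of Shipment with v2 as reader and v1 as writer:
  kind: paired with writer kind (State -> State; writer required)
  geo: paired with writer geo (Audit -> Audit; writer optional)
  notes: paired with writer notes (string -> string; writer required)
  version: paired with writer version (int64 -> int64; writer required)
  rating: paired with writer rating (float32 -> float32; writer required)
  balance: paired with writer balance (float32 -> float32; writer optional)
  locale: paired with writer locale (string -> int64; writer optional)
  geo.signature: paired with writer geo.signature (bytes -> bytes; writer required)
  geo.blob: paired with writer geo.blob (bytes -> bytes; writer required)
  geo.retries: paired with writer geo.retries (int64 -> int64; writer required)
  leftover writer field: geo.street
  violation R2 at geo.street
  violation R3 at locale
  => backward: BREAKING (2)
decode walk for Shipment under reader schema v1:
  kind := "LOW"
  geo := null (not supplied -> null)
  notes := "delta"
  version := -7
  rating := -2.5
  balance := null (not supplied -> null)
  locale := null (not supplied -> null)
  => decoded: {"kind": "LOW", "geo": null, "notes": "delta", "version": -7, "rating": -2.5, "balance": null, "locale": null}

backward: BREAKING [(geo.street, R2), (locale, R3)]; decoded: {"kind": "LOW", "geo": null, "notes": "delta", "version": -7, "rating": -2.5, "balance": null, "locale": null}


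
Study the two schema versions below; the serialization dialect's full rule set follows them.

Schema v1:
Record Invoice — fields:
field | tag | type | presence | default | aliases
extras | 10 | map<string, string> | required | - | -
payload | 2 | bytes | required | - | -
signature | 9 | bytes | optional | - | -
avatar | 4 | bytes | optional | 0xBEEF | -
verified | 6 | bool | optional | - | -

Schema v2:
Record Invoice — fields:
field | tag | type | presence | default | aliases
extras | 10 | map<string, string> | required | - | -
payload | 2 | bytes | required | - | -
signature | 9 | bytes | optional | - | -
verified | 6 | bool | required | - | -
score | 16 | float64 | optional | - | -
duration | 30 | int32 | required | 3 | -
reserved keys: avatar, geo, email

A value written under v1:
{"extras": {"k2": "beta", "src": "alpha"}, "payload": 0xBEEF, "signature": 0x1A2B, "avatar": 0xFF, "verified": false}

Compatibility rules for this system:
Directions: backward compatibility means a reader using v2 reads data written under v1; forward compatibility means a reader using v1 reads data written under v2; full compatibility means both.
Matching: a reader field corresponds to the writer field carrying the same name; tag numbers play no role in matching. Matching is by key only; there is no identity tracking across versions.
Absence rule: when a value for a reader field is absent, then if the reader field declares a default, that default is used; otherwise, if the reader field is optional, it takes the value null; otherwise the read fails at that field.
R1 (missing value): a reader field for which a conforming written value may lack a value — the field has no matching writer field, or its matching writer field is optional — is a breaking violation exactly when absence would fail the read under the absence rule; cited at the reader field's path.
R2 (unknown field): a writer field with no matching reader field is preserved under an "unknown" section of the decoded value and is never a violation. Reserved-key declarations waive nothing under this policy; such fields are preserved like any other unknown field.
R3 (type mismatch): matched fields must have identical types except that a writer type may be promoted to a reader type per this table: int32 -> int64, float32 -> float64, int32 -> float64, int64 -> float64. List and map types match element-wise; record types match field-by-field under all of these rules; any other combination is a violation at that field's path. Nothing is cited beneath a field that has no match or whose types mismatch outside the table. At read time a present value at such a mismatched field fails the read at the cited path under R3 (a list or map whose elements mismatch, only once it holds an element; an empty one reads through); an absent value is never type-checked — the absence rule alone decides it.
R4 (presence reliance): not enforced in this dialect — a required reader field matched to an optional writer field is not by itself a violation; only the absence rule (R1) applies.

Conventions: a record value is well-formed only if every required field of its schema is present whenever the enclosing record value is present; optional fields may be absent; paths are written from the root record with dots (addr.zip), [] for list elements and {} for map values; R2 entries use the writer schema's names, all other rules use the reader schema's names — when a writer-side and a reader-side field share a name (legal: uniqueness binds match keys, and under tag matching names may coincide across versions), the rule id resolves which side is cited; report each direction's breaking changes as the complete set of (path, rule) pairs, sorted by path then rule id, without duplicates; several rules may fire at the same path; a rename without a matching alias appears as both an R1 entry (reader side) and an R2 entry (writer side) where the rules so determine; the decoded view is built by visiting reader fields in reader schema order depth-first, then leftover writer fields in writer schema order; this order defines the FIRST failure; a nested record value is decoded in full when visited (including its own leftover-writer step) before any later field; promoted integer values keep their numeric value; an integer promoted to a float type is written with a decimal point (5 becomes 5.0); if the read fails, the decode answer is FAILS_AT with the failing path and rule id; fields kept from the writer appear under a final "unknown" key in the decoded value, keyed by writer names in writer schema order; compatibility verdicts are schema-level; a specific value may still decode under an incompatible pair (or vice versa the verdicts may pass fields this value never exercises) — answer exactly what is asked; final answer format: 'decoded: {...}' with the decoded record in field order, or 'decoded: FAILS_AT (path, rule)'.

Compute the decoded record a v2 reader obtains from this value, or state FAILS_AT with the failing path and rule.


decoded: {"extras": {"k2": "beta", "src": "alpha"}, "payload": 0xBEEF, "signature": 0x1A2B, "verified": false, "score": null, "duration": 3, "unknown": {"avatar": 0xFF}}

arrows below run writer -> reader for Invoice
decoding the Invoice value with the v2 reader:
  extras := {"k2": "beta", "src": "alpha"}
  payload := 0xBEEF
  signature := 0x1A2B
  verified := false
  score := null (missing; optional => null)
  duration := 3 (missing; default applied)
  writer avatar: kept under "unknown"
  => decoded: {"extras": {"k2": "beta", "src": "alpha"}, "payload": 0xBEEF, "signature": 0x1A2B, "verified": false, "score": null, "duration": 3, "unknown": {"avatar": 0xFF}}
remaining Invoice differences; none change what is asked:
  field verified in record Invoice: optional changed to required -> schema-level compatibility only; this Invoice value's decode is unchanged


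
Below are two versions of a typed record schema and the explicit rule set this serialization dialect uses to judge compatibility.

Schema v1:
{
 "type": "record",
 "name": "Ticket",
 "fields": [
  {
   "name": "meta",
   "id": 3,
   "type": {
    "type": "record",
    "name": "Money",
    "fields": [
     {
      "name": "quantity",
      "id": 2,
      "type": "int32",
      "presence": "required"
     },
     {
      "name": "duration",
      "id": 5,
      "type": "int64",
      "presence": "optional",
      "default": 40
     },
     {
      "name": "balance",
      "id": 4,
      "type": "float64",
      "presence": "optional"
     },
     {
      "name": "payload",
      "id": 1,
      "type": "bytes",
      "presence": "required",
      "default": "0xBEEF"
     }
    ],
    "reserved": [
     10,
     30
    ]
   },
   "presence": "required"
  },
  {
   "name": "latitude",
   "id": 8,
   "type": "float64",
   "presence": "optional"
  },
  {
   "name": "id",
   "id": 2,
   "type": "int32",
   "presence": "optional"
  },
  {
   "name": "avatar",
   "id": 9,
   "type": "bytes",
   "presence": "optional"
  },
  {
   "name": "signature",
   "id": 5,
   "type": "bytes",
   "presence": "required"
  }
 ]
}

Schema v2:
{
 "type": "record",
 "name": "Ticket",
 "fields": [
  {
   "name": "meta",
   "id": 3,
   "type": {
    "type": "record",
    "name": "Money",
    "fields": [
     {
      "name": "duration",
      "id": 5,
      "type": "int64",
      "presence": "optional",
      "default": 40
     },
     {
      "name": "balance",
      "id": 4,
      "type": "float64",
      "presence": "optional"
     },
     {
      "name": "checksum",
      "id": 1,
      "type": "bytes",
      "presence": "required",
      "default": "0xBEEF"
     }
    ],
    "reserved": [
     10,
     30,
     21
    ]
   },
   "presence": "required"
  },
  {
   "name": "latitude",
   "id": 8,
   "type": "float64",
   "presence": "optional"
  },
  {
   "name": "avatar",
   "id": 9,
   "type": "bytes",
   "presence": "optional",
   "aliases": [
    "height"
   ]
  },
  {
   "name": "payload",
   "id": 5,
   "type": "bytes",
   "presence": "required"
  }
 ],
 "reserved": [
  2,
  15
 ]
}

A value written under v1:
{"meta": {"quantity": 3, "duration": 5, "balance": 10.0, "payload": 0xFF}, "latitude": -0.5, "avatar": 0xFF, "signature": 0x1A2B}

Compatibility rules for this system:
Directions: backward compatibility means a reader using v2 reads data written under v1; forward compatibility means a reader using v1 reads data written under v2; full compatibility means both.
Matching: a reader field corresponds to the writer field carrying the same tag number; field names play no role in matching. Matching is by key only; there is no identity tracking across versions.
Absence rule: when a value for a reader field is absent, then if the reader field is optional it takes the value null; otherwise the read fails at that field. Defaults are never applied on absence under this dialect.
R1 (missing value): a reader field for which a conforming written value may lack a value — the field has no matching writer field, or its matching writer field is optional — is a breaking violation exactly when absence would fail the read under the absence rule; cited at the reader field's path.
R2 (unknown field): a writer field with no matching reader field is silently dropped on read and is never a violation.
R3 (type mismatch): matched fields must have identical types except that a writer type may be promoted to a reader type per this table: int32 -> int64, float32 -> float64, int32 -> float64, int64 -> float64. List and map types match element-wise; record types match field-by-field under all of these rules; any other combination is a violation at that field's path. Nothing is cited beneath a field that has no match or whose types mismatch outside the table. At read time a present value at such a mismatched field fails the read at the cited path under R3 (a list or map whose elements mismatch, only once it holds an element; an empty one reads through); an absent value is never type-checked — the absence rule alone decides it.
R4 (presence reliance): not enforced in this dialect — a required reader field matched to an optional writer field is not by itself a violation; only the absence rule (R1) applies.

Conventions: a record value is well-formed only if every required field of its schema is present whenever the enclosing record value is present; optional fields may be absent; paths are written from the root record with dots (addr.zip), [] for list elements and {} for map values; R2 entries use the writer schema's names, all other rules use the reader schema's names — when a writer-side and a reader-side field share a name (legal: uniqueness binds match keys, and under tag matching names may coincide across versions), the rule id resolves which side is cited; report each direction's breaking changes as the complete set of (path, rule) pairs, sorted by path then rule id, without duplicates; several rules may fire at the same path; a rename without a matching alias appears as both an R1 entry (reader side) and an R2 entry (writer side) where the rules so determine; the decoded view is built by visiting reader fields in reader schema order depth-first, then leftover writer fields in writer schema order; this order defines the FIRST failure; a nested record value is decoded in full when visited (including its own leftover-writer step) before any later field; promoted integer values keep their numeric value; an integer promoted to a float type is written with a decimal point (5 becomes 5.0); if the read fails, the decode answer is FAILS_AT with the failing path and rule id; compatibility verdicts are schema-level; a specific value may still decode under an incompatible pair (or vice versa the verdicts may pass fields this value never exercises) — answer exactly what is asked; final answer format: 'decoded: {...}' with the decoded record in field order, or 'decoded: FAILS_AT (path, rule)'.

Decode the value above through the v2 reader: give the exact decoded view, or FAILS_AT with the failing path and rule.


decoded: {"meta": {"duration": 5, "balance": 10.0, "checksum": 0xFF}, "latitude": -0.5, "avatar": 0xFF, "payload": 0x1A2B}

arrows below run writer -> reader for Ticket
decode (reader v2):
  meta.duration := 5
  meta.balance := 10.0
  meta.checksum := 0xFF (from writer payload)
  writer meta.quantity: unmatched, discarded
  latitude := -0.5
  avatar := 0xFF
  payload := 0x1A2B (from writer signature)
  => decoded: {"meta": {"duration": 5, "balance": 10.0, "checksum": 0xFF}, "latitude": -0.5, "avatar": 0xFF, "payload": 0x1A2B}


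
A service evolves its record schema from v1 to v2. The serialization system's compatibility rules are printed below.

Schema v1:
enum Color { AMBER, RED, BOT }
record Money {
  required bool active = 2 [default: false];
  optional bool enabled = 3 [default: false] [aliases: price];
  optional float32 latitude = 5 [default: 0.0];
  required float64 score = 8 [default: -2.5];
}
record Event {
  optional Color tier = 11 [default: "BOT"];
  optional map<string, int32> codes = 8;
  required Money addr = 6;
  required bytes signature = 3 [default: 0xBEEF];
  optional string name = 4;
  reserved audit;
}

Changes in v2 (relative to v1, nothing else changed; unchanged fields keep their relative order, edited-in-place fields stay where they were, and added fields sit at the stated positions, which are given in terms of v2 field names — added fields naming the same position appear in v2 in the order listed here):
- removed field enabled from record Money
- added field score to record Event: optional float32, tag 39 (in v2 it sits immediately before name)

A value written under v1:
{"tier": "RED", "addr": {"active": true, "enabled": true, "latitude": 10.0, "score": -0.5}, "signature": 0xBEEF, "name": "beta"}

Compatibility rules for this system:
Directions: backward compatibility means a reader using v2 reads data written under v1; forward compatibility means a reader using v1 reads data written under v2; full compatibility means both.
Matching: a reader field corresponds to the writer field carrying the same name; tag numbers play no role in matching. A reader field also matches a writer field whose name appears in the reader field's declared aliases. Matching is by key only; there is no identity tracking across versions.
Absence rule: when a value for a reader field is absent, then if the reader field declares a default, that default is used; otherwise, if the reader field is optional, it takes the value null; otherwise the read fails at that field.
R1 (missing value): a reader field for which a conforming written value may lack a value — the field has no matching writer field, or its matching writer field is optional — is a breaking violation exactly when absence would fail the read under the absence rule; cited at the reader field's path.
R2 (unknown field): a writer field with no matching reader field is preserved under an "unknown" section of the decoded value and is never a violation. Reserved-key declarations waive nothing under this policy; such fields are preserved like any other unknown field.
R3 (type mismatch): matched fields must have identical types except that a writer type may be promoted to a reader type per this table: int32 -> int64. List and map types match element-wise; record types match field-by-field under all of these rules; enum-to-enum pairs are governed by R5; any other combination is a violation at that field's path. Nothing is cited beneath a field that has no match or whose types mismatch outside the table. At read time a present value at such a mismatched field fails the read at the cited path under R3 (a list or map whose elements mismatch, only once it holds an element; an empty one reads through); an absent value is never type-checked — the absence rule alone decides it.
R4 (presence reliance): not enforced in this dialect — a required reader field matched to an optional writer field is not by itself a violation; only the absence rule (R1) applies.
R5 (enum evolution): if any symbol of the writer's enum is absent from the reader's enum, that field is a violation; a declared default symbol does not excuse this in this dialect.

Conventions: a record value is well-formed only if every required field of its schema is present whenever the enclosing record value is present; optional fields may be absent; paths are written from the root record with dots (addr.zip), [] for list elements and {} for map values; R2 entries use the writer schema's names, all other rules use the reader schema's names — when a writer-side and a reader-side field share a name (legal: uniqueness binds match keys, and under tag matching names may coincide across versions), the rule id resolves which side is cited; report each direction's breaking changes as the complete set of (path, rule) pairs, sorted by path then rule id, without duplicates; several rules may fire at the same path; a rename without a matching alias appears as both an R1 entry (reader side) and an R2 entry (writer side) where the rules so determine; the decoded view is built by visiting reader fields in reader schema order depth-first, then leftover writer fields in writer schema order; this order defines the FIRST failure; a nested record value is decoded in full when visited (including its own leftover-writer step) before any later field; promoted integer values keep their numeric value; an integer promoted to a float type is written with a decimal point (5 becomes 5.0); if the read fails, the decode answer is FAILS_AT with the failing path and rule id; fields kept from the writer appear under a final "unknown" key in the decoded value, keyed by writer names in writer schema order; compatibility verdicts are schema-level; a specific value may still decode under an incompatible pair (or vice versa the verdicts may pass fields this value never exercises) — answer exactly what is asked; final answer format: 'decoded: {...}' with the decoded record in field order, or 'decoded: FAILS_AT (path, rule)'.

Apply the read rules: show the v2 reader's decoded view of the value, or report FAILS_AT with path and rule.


decoded: {"tier": "RED", "codes": null, "addr": {"active": true, "latitude": 10.0, "score": -0.5, "unknown": {"enabled": true}}, "signature": 0xBEEF, "score": null, "name": "beta"}

arrows below run writer -> reader for Event
migrating the Event value to v2:
  tier := "RED"
  codes := null (absent, optional -> null)
  addr.active := true
  addr.latitude := 10.0
  addr.score := -0.5
  writer addr.enabled: kept under "unknown"
  signature := 0xBEEF
  score := null (absent, optional -> null)
  name := "beta"
  => decoded: {"tier": "RED", "codes": null, "addr": {"active": true, "latitude": 10.0, "score": -0.5, "unknown": {"enabled": true}}, "signature": 0xBEEF, "score": null, "name": "beta"}
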